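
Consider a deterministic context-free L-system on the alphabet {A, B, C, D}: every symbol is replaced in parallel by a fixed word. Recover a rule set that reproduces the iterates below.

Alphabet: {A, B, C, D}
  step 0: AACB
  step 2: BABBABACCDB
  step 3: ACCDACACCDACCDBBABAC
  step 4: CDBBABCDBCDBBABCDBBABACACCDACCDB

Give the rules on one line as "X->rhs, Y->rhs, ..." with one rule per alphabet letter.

A->CD, B->AC, C->B, D->AB

  step 3 ⇒ step 4: ACCDACACCDACCDBBABAC ⇒ CD·B·B·AB·CD·B·CD·B·B·AB·CD·B·B·AB·AC·AC·CD·AC·CD·B
    A ↦ CD
    B ↦ AC
    C ↦ B
    D ↦ AB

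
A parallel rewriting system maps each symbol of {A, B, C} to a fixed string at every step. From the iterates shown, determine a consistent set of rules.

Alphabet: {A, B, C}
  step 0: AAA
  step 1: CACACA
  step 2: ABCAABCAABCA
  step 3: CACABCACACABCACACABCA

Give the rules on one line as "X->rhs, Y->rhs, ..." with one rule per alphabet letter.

  step 2 ⇒ step 3: ABCAABCAABCA ⇒ CA·C·AB·CA·CA·C·AB·CA·CA·C·AB·CA
    A ↦ CA
    B ↦ C
    C ↦ AB

A->CA, B->C, C->AB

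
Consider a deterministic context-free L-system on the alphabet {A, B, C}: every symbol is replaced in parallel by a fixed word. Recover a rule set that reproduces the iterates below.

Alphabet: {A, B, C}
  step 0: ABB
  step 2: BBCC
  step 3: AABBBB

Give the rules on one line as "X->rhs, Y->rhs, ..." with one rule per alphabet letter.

  step 2 ⇒ step 3: BBCC ⇒ A·A·BB·BB
    B ↦ A
    C ↦ BB
    A ↦ C  (constrained at step 0)

A->C, B->A, C->BB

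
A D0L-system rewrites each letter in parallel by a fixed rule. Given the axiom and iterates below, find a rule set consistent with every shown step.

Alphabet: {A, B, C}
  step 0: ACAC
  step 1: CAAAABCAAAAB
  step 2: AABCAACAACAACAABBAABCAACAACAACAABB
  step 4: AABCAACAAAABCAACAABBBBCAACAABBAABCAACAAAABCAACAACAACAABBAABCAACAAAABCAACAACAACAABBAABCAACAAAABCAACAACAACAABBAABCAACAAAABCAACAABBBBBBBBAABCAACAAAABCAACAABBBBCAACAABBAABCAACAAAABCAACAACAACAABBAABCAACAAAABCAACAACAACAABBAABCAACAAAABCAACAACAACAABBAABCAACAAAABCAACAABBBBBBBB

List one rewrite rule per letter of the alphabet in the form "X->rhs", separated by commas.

  step 1 ⇒ step 2: CAAAABCAAAAB ⇒ AAB·CAA·CAA·CAA·CAA·BB·AAB·CAA·CAA·CAA·CAA·BB
    A ↦ CAA
    B ↦ BB
    C ↦ AAB

A->CAA, B->BB, C->AAB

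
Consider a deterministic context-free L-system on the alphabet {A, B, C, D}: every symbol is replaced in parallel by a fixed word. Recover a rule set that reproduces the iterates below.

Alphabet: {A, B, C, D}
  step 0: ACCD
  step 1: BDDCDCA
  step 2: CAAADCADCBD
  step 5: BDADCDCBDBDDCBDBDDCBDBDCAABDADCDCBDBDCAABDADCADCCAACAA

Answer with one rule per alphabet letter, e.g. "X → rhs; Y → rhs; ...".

A->BD, B->CA, C->DC, D->A

  step 1 ⇒ step 2: BDDCDCA ⇒ CA·A·A·DC·A·DC·BD
    A ↦ BD
    B ↦ CA
    C ↦ DC
    D ↦ A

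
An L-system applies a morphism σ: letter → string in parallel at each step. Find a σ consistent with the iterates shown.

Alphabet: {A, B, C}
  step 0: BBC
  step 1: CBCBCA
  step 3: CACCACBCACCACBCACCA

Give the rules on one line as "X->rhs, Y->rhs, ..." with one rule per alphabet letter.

  step 0 ⇒ step 1: BBC ⇒ CB·CB·CA
    B ↦ CB
    C ↦ CA
    A ↦ C  (constrained at step 1)

A->C, B->CB, C->CA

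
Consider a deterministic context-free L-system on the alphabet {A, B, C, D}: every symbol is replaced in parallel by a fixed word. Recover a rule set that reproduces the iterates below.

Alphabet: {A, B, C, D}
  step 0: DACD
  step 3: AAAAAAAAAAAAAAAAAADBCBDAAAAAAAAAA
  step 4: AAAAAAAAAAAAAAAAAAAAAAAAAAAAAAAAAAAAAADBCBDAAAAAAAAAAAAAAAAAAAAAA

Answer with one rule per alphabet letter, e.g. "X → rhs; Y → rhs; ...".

A->AA, B->D, C->BCB, D->AA

  step 3 ⇒ step 4: AAAAAAAAAAAAAAAAAADBCBDAAAAAAAAAA ⇒ AA·AA·AA·AA·AA·AA·AA·AA·AA·AA·AA·AA·AA·AA·AA·AA·AA·AA·AA·D·BCB·D·AA·AA·AA·AA·AA·AA·AA·AA·AA·AA·AA
    A ↦ AA
    B ↦ D
    C ↦ BCB
    D ↦ AA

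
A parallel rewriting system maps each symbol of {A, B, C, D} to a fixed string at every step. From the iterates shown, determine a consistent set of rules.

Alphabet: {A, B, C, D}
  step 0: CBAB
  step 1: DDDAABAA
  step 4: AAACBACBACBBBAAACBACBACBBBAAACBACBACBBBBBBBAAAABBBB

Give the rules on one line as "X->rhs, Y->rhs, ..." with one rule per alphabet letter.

  step 0 ⇒ step 1: CBAB ⇒ DDD·AA·B·AA
    A ↦ B
    B ↦ AA
    C ↦ DDD
    D ↦ ACB  (constrained at step 1)

A->B, B->AA, C->DDD, D->ACB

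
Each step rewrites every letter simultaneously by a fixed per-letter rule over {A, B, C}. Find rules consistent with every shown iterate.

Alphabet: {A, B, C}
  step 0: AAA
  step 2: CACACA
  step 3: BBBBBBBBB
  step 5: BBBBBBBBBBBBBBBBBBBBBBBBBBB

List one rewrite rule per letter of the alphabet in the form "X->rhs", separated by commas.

  step 2 ⇒ step 3: CACACA ⇒ BB·B·BB·B·BB·B
    A ↦ B
    C ↦ BB
    B ↦ CA  (constrained at step 3)

A->B, B->CA, C->BB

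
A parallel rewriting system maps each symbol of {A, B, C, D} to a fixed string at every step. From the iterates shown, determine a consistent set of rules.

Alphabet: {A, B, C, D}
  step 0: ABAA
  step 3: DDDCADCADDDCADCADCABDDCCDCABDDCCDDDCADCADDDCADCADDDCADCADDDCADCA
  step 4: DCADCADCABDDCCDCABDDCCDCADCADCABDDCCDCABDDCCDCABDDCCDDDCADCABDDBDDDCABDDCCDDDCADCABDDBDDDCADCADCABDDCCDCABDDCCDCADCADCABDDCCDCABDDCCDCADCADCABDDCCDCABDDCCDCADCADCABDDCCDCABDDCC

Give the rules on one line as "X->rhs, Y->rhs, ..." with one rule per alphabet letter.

  step 3 ⇒ step 4: DDDCADCADDDCADCADCABDDCCDCABDDCCDDDCADCADDDCADCADDDCADCADDDCADCA ⇒ DCA·DCA·DCA·BDD·CC·DCA·BDD·CC·DCA·DCA·DCA·BDD·CC·DCA·BDD·CC·DCA·BDD·CC·DD·DCA·DCA·BDD·BDD·DCA·BDD·CC·DD·DCA·DCA·BDD·BDD·DCA·DCA·DCA·BDD·CC·DCA·BDD·CC·DCA·DCA·DCA·BDD·CC·DCA·BDD·CC·DCA·DCA·DCA·BDD·CC·DCA·BDD·CC·DCA·DCA·DCA·BDD·CC·DCA·BDD·CC
    A ↦ CC
    B ↦ DD
    C ↦ BDD
    D ↦ DCA

A->CC, B->DD, C->BDD, D->DCA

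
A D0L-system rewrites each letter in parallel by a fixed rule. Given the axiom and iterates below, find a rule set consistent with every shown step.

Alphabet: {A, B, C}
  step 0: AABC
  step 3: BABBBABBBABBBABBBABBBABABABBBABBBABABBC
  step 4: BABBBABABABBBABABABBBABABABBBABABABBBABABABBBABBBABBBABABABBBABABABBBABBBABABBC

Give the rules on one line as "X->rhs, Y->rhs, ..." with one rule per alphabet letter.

A->BB, B->BA, C->BBC

  step 3 ⇒ step 4: BABBBABBBABBBABBBABBBABABABBBABBBABABBC ⇒ BA·BB·BA·BA·BA·BB·BA·BA·BA·BB·BA·BA·BA·BB·BA·BA·BA·BB·BA·BA·BA·BB·BA·BB·BA·BB·BA·BA·BA·BB·BA·BA·BA·BB·BA·BB·BA·BA·BBC
    A ↦ BB
    B ↦ BA
    C ↦ BBC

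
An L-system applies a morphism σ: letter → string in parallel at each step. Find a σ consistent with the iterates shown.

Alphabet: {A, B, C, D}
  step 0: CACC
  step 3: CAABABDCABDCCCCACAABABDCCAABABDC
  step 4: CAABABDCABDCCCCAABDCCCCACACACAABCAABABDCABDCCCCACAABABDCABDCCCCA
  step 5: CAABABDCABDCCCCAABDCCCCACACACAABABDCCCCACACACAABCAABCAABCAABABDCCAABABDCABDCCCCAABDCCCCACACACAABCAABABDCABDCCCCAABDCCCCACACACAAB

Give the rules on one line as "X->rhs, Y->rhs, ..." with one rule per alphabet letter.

  step 4 ⇒ step 5: CAABABDCABDCCCCAABDCCCCACACACAABCAABABDCABDCCCCACAABABDCABDCCCCA ⇒ CA·AB·AB·DC·AB·DC·CC·CA·AB·DC·CC·CA·CA·CA·CA·AB·AB·DC·CC·CA·CA·CA·CA·AB·CA·AB·CA·AB·CA·AB·AB·DC·CA·AB·AB·DC·AB·DC·CC·CA·AB·DC·CC·CA·CA·CA·CA·AB·CA·AB·AB·DC·AB·DC·CC·CA·AB·DC·CC·CA·CA·CA·CA·AB
    A ↦ AB
    B ↦ DC
    C ↦ CA
    D ↦ CC

A->AB, B->DC, C->CA, D->CC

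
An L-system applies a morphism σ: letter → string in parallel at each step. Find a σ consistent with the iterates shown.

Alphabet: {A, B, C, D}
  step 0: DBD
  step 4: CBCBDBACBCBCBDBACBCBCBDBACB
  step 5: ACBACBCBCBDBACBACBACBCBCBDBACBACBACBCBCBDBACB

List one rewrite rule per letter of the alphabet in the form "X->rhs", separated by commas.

  step 4 ⇒ step 5: CBCBDBACBCBCBDBACBCBCBDBACB ⇒ A·CB·A·CB·CB·CB·DB·A·CB·A·CB·A·CB·CB·CB·DB·A·CB·A·CB·A·CB·CB·CB·DB·A·CB
    A ↦ DB
    B ↦ CB
    C ↦ A
    D ↦ CB

A->DB, B->CB, C->A, D->CB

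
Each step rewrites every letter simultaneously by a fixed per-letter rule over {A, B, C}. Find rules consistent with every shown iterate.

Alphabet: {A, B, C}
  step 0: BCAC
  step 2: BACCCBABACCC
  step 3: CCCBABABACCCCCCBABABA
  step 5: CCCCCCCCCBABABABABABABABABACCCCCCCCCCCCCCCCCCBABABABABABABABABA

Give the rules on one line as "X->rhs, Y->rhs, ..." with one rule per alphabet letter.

  step 2 ⇒ step 3: BACCCBABACCC ⇒ C·CC·BA·BA·BA·C·CC·C·CC·BA·BA·BA
    A ↦ CC
    B ↦ C
    C ↦ BA

A->CC, B->C, C->BA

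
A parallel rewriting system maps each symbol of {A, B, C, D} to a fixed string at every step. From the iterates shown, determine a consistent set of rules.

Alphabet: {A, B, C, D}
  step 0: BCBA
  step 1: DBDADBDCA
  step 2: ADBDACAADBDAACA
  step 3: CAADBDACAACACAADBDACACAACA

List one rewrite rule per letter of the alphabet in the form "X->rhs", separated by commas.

  step 2 ⇒ step 3: ADBDACAADBDAACA ⇒ CA·A·DBD·A·CA·A·CA·CA·A·DBD·A·CA·CA·A·CA
    A ↦ CA
    B ↦ DBD
    C ↦ A
    D ↦ A

A->CA, B->DBD, C->A, D->A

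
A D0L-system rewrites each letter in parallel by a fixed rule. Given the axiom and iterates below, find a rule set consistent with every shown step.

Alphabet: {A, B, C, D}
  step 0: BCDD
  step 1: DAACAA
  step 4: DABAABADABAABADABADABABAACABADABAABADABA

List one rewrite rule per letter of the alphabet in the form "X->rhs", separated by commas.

  step 0 ⇒ step 1: BCDD ⇒ DA·AC·A·A
    B ↦ DA
    C ↦ AC
    D ↦ A
    A ↦ BA  (constrained at step 1)

A->BA, B->DA, C->AC, D->A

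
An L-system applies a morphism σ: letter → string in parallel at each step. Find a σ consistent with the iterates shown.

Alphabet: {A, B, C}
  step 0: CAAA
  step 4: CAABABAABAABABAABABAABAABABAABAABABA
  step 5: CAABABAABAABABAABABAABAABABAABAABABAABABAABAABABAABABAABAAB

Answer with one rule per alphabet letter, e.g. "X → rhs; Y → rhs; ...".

A->AB, B->A, C->CA

  step 4 ⇒ step 5: CAABABAABAABABAABABAABAABABAABAABABA ⇒ CA·AB·AB·A·AB·A·AB·AB·A·AB·AB·A·AB·A·AB·AB·A·AB·A·AB·AB·A·AB·AB·A·AB·A·AB·AB·A·AB·AB·A·AB·A·AB
    A ↦ AB
    B ↦ A
    C ↦ CA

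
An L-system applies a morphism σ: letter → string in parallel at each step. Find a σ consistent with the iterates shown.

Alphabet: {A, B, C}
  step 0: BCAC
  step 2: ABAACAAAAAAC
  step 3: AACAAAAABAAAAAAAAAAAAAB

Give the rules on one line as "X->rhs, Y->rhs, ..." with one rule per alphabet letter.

  step 2 ⇒ step 3: ABAACAAAAAAC ⇒ AA·C·AA·AA·AB·AA·AA·AA·AA·AA·AA·AB
    A ↦ AA
    B ↦ C
    C ↦ AB

A->AA, B->C, C->AB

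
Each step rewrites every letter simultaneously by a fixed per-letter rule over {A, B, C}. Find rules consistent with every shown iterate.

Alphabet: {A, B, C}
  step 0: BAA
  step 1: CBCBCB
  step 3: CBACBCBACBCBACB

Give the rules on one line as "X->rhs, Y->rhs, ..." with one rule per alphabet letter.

A->CB, B->CB, C->A

  step 0 ⇒ step 1: BAA ⇒ CB·CB·CB
    A ↦ CB
    B ↦ CB
    C ↦ A  (constrained at step 1)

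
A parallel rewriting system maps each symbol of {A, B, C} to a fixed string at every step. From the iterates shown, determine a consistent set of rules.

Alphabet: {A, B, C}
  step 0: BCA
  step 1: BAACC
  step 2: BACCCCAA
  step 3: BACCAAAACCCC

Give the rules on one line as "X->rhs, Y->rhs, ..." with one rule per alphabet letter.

  step 2 ⇒ step 3: BACCCCAA ⇒ BA·CC·A·A·A·A·CC·CC
    A ↦ CC
    B ↦ BA
    C ↦ A

A->CC, B->BA, C->A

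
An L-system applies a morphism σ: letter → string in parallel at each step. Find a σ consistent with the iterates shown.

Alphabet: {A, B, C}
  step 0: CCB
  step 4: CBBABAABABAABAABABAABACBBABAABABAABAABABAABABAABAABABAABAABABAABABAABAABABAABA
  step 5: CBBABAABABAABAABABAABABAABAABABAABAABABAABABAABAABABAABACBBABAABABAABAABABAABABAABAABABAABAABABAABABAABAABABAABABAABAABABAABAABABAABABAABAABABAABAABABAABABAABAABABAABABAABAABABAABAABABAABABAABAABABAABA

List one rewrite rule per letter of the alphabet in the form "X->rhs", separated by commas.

  step 4 ⇒ step 5: CBBABAABABAABAABABAABACBBABAABABAABAABABAABABAABAABABAABAABABAABABAABAABABAABA ⇒ CB·BA·BA·ABA·BA·ABA·ABA·BA·ABA·BA·ABA·ABA·BA·ABA·ABA·BA·ABA·BA·ABA·ABA·BA·ABA·CB·BA·BA·ABA·BA·ABA·ABA·BA·ABA·BA·ABA·ABA·BA·ABA·ABA·BA·ABA·BA·ABA·ABA·BA·ABA·BA·ABA·ABA·BA·ABA·ABA·BA·ABA·BA·ABA·ABA·BA·ABA·ABA·BA·ABA·BA·ABA·ABA·BA·ABA·BA·ABA·ABA·BA·ABA·ABA·BA·ABA·BA·ABA·ABA·BA·ABA
    A ↦ ABA
    B ↦ BA
    C ↦ CB

A->ABA, B->BA, C->CB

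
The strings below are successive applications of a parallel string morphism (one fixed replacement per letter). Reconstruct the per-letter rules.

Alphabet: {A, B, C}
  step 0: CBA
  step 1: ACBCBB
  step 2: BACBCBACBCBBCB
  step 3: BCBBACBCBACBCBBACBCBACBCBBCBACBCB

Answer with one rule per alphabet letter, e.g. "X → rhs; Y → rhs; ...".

A->B, B->BCB, C->AC

  step 2 ⇒ step 3: BACBCBACBCBBCB ⇒ BCB·B·AC·BCB·AC·BCB·B·AC·BCB·AC·BCB·BCB·AC·BCB
    A ↦ B
    B ↦ BCB
    C ↦ AC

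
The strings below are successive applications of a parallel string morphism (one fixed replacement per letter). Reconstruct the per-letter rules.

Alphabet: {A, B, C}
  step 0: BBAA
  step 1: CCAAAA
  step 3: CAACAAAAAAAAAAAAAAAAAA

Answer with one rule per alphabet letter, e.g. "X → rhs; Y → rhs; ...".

  step 0 ⇒ step 1: BBAA ⇒ C·C·AA·AA
    A ↦ AA
    B ↦ C
    C ↦ BA  (constrained at step 1)

A->AA, B->C, C->BA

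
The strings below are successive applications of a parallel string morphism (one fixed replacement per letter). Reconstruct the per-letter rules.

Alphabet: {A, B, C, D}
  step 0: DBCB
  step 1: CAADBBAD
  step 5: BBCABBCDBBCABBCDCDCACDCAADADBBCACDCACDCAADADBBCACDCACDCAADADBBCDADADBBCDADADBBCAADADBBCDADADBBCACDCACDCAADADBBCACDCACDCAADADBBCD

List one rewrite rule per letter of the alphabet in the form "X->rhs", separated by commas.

  step 0 ⇒ step 1: DBCB ⇒ CA·AD·BB·AD
    B ↦ AD
    C ↦ BB
    D ↦ CA
    A ↦ CD  (constrained at step 1)

A->CD, B->AD, C->BB, D->CA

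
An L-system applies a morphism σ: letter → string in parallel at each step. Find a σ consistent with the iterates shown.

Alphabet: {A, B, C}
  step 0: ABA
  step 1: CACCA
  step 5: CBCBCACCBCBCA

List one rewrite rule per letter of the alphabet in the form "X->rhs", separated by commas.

  step 0 ⇒ step 1: ABA ⇒ CA·C·CA
    A ↦ CA
    B ↦ C
    C ↦ B  (constrained at step 1)

A->CA, B->C, C->B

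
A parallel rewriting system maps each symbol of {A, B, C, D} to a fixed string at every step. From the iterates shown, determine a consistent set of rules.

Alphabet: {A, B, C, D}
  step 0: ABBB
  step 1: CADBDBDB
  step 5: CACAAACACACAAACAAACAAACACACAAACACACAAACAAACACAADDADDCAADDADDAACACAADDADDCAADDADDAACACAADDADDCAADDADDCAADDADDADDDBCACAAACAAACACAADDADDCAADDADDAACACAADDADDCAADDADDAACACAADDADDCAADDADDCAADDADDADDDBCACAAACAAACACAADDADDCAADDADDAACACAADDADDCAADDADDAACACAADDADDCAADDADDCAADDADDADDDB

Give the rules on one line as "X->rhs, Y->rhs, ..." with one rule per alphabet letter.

  step 0 ⇒ step 1: ABBB ⇒ CA·DB·DB·DB
    A ↦ CA
    B ↦ DB
    C ↦ AA  (constrained at step 1)
    D ↦ ADD  (constrained at step 1)

A->CA, B->DB, C->AA, D->ADD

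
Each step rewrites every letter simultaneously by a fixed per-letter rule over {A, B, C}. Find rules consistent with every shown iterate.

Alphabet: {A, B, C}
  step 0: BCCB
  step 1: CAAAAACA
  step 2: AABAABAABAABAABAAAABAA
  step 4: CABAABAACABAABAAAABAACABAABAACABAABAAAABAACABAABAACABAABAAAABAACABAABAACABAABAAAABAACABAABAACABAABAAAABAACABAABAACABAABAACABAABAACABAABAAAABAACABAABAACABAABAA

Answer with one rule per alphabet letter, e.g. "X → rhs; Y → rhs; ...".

A->BAA, B->CA, C->AA

  step 1 ⇒ step 2: CAAAAACA ⇒ AA·BAA·BAA·BAA·BAA·BAA·AA·BAA
    A ↦ BAA
    C ↦ AA
  step 0 ⇒ step 1: BCCB ⇒ CA·AA·AA·CA
    B ↦ CA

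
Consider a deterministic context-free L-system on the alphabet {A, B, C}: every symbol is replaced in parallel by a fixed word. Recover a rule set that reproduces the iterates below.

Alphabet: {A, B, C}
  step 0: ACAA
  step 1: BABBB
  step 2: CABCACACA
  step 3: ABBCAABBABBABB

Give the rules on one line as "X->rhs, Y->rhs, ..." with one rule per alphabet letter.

  step 2 ⇒ step 3: CABCACACA ⇒ AB·B·CA·AB·B·AB·B·AB·B
    A ↦ B
    B ↦ CA
    C ↦ AB

A->B, B->CA, C->AB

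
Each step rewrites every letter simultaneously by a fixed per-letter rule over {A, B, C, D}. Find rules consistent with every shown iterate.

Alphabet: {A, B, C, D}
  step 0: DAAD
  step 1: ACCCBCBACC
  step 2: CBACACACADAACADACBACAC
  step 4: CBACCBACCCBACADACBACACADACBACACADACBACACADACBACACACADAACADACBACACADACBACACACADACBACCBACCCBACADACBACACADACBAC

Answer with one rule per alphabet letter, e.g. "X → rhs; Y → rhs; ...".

A->CB, B->ADA, C->AC, D->ACC

  step 1 ⇒ step 2: ACCCBCBACC ⇒ CB·AC·AC·AC·ADA·AC·ADA·CB·AC·AC
    A ↦ CB
    B ↦ ADA
    C ↦ AC
  step 0 ⇒ step 1: DAAD ⇒ ACC·CB·CB·ACC
    D ↦ ACC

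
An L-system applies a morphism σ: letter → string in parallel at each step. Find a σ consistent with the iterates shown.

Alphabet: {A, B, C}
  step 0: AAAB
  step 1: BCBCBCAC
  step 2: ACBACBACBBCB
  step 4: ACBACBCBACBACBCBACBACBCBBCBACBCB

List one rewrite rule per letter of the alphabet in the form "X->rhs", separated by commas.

A->BC, B->AC, C->B

  step 1 ⇒ step 2: BCBCBCAC ⇒ AC·B·AC·B·AC·B·BC·B
    A ↦ BC
    B ↦ AC
    C ↦ B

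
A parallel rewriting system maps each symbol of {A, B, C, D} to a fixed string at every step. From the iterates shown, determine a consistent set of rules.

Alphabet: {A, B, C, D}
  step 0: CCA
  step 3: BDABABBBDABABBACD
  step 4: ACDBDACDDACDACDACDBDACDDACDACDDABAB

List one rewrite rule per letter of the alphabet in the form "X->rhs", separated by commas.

A->D, B->ACD, C->ABA, D->B

  step 3 ⇒ step 4: BDABABBBDABABBACD ⇒ ACD·B·D·ACD·D·ACD·ACD·ACD·B·D·ACD·D·ACD·ACD·D·ABA·B
    A ↦ D
    B ↦ ACD
    C ↦ ABA
    D ↦ B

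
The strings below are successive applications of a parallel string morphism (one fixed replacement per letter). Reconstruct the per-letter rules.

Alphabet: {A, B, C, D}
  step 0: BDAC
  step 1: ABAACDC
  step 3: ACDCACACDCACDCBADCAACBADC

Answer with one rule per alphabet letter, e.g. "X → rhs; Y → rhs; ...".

  step 0 ⇒ step 1: BDAC ⇒ A·BA·AC·DC
    A ↦ AC
    B ↦ A
    C ↦ DC
    D ↦ BA

A->AC, B->A, C->DC, D->BA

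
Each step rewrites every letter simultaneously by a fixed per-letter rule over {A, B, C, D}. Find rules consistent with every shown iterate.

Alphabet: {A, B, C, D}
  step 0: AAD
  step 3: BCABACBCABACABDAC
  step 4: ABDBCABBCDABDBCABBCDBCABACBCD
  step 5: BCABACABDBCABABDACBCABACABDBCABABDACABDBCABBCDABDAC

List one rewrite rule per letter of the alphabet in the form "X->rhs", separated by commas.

A->BC, B->AB, C->D, D->AC

  step 4 ⇒ step 5: ABDBCABBCDABDBCABBCDBCABACBCD ⇒ BC·AB·AC·AB·D·BC·AB·AB·D·AC·BC·AB·AC·AB·D·BC·AB·AB·D·AC·AB·D·BC·AB·BC·D·AB·D·AC
    A ↦ BC
    B ↦ AB
    C ↦ D
    D ↦ AC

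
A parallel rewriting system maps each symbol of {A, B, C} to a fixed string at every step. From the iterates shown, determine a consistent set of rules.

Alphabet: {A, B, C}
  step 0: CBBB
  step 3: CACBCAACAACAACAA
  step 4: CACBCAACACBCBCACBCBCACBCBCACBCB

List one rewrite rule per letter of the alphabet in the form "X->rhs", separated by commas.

  step 3 ⇒ step 4: CACBCAACAACAACAA ⇒ CA·CB·CA·A·CA·CB·CB·CA·CB·CB·CA·CB·CB·CA·CB·CB
    A ↦ CB
    B ↦ A
    C ↦ CA

A->CB, B->A, C->CA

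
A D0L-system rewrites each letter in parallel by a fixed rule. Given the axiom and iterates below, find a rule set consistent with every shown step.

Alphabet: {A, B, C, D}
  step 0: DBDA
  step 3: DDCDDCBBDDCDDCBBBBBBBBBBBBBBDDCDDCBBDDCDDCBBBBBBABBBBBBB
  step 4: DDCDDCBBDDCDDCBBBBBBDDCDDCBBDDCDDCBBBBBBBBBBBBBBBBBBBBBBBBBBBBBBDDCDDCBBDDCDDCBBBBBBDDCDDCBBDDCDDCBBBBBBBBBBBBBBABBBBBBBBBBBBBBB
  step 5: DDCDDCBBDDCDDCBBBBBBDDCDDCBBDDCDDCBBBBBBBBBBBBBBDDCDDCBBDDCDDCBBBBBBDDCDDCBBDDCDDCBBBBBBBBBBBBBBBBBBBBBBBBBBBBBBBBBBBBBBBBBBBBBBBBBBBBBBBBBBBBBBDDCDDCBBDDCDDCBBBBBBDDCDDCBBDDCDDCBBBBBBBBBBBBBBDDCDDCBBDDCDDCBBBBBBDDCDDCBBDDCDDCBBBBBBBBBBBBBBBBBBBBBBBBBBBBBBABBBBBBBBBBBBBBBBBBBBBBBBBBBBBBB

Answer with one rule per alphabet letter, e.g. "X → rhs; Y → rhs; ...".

  step 4 ⇒ step 5: DDCDDCBBDDCDDCBBBBBBDDCDDCBBDDCDDCBBBBBBBBBBBBBBBBBBBBBBBBBBBBBBDDCDDCBBDDCDDCBBBBBBDDCDDCBBDDCDDCBBBBBBBBBBBBBBABBBBBBBBBBBBBBB ⇒ DDC·DDC·BB·DDC·DDC·BB·BB·BB·DDC·DDC·BB·DDC·DDC·BB·BB·BB·BB·BB·BB·BB·DDC·DDC·BB·DDC·DDC·BB·BB·BB·DDC·DDC·BB·DDC·DDC·BB·BB·BB·BB·BB·BB·BB·BB·BB·BB·BB·BB·BB·BB·BB·BB·BB·BB·BB·BB·BB·BB·BB·BB·BB·BB·BB·BB·BB·BB·BB·DDC·DDC·BB·DDC·DDC·BB·BB·BB·DDC·DDC·BB·DDC·DDC·BB·BB·BB·BB·BB·BB·BB·DDC·DDC·BB·DDC·DDC·BB·BB·BB·DDC·DDC·BB·DDC·DDC·BB·BB·BB·BB·BB·BB·BB·BB·BB·BB·BB·BB·BB·BB·BB·AB·BB·BB·BB·BB·BB·BB·BB·BB·BB·BB·BB·BB·BB·BB·BB
    A ↦ AB
    B ↦ BB
    C ↦ BB
    D ↦ DDC

A->AB, B->BB, C->BB, D->DDC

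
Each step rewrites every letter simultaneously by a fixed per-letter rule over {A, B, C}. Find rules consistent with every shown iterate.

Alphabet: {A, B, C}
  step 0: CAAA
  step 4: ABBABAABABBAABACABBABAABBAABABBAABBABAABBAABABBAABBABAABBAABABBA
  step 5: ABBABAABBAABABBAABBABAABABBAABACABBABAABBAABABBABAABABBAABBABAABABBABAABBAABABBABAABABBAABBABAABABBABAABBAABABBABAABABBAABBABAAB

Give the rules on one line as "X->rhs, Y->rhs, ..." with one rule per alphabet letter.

A->AB, B->BA, C->AC

  step 4 ⇒ step 5: ABBABAABABBAABACABBABAABBAABABBAABBABAABBAABABBAABBABAABBAABABBA ⇒ AB·BA·BA·AB·BA·AB·AB·BA·AB·BA·BA·AB·AB·BA·AB·AC·AB·BA·BA·AB·BA·AB·AB·BA·BA·AB·AB·BA·AB·BA·BA·AB·AB·BA·BA·AB·BA·AB·AB·BA·BA·AB·AB·BA·AB·BA·BA·AB·AB·BA·BA·AB·BA·AB·AB·BA·BA·AB·AB·BA·AB·BA·BA·AB
    A ↦ AB
    B ↦ BA
    C ↦ AC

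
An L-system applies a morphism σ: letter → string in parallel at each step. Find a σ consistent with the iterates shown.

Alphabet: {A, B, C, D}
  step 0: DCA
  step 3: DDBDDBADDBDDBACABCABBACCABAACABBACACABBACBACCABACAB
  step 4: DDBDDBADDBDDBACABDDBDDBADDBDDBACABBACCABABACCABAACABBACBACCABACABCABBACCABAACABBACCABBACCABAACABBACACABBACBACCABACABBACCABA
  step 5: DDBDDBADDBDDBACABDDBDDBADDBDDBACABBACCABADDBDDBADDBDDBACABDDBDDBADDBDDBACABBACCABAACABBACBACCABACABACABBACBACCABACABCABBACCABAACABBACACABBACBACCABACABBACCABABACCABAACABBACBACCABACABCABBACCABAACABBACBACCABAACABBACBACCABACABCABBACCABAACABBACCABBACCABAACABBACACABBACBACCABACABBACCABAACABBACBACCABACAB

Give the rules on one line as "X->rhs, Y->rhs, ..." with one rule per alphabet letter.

  step 4 ⇒ step 5: DDBDDBADDBDDBACABDDBDDBADDBDDBACABBACCABABACCABAACABBACBACCABACABCABBACCABAACABBACCABBACCABAACABBACACABBACBACCABACABBACCABA ⇒ DDB·DDB·A·DDB·DDB·A·CAB·DDB·DDB·A·DDB·DDB·A·CAB·BAC·CAB·A·DDB·DDB·A·DDB·DDB·A·CAB·DDB·DDB·A·DDB·DDB·A·CAB·BAC·CAB·A·A·CAB·BAC·BAC·CAB·A·CAB·A·CAB·BAC·BAC·CAB·A·CAB·CAB·BAC·CAB·A·A·CAB·BAC·A·CAB·BAC·BAC·CAB·A·CAB·BAC·CAB·A·BAC·CAB·A·A·CAB·BAC·BAC·CAB·A·CAB·CAB·BAC·CAB·A·A·CAB·BAC·BAC·CAB·A·A·CAB·BAC·BAC·CAB·A·CAB·CAB·BAC·CAB·A·A·CAB·BAC·CAB·BAC·CAB·A·A·CAB·BAC·A·CAB·BAC·BAC·CAB·A·CAB·BAC·CAB·A·A·CAB·BAC·BAC·CAB·A·CAB
    A ↦ CAB
    B ↦ A
    C ↦ BAC
    D ↦ DDB

A->CAB, B->A, C->BAC, D->DDB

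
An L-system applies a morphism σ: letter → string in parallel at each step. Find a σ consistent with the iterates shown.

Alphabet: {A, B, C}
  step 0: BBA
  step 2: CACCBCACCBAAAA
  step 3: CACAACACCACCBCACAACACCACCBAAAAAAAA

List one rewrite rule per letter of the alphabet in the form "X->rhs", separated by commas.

A->AA, B->CB, C->CAC

  step 2 ⇒ step 3: CACCBCACCBAAAA ⇒ CAC·AA·CAC·CAC·CB·CAC·AA·CAC·CAC·CB·AA·AA·AA·AA
    A ↦ AA
    B ↦ CB
    C ↦ CAC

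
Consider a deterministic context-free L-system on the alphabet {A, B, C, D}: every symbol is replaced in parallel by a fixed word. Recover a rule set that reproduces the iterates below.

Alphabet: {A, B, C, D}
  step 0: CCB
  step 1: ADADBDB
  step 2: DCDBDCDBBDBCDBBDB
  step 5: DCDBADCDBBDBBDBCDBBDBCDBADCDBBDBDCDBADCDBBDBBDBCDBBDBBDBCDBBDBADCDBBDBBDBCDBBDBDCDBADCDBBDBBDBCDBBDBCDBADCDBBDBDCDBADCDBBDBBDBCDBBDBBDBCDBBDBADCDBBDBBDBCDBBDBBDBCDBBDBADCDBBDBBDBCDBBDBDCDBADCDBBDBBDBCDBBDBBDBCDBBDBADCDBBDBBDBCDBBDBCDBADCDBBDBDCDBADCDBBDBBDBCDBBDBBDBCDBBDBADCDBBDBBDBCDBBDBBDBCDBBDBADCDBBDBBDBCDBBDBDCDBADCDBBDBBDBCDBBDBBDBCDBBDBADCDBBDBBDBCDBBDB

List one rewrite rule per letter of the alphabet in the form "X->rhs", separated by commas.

  step 1 ⇒ step 2: ADADBDB ⇒ D·CDB·D·CDB·BDB·CDB·BDB
    A ↦ D
    B ↦ BDB
    D ↦ CDB
  step 0 ⇒ step 1: CCB ⇒ AD·AD·BDB
    C ↦ AD

A->D, B->BDB, C->AD, D->CDB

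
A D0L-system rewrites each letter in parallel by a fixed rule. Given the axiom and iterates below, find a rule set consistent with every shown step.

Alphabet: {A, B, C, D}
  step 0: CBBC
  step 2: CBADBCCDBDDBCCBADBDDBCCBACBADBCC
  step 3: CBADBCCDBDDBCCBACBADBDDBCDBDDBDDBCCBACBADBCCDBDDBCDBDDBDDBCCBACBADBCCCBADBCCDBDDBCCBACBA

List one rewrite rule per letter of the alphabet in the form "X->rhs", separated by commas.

A->C, B->DBC, C->CBA, D->DBD

  step 2 ⇒ step 3: CBADBCCDBDDBCCBADBDDBCCBACBADBCC ⇒ CBA·DBC·C·DBD·DBC·CBA·CBA·DBD·DBC·DBD·DBD·DBC·CBA·CBA·DBC·C·DBD·DBC·DBD·DBD·DBC·CBA·CBA·DBC·C·CBA·DBC·C·DBD·DBC·CBA·CBA
    A ↦ C
    B ↦ DBC
    C ↦ CBA
    D ↦ DBD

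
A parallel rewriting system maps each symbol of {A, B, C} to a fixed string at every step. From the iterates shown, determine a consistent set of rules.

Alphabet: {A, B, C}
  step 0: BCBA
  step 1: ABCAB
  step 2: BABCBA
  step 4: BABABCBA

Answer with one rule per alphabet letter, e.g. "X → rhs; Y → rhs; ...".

  step 1 ⇒ step 2: ABCAB ⇒ B·A·BC·B·A
    A ↦ B
    B ↦ A
    C ↦ BC

A->B, B->A, C->BC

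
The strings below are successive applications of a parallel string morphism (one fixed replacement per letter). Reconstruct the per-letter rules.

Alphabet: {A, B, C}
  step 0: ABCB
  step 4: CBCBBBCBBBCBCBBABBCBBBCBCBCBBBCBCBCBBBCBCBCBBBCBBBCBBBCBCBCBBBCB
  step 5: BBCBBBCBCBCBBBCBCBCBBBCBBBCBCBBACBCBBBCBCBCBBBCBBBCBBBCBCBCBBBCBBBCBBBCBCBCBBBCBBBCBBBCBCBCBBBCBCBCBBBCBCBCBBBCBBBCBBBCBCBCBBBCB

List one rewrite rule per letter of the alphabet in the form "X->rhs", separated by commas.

A->BA, B->CB, C->BB

  step 4 ⇒ step 5: CBCBBBCBBBCBCBBABBCBBBCBCBCBBBCBCBCBBBCBCBCBBBCBBBCBBBCBCBCBBBCB ⇒ BB·CB·BB·CB·CB·CB·BB·CB·CB·CB·BB·CB·BB·CB·CB·BA·CB·CB·BB·CB·CB·CB·BB·CB·BB·CB·BB·CB·CB·CB·BB·CB·BB·CB·BB·CB·CB·CB·BB·CB·BB·CB·BB·CB·CB·CB·BB·CB·CB·CB·BB·CB·CB·CB·BB·CB·BB·CB·BB·CB·CB·CB·BB·CB
    A ↦ BA
    B ↦ CB
    C ↦ BB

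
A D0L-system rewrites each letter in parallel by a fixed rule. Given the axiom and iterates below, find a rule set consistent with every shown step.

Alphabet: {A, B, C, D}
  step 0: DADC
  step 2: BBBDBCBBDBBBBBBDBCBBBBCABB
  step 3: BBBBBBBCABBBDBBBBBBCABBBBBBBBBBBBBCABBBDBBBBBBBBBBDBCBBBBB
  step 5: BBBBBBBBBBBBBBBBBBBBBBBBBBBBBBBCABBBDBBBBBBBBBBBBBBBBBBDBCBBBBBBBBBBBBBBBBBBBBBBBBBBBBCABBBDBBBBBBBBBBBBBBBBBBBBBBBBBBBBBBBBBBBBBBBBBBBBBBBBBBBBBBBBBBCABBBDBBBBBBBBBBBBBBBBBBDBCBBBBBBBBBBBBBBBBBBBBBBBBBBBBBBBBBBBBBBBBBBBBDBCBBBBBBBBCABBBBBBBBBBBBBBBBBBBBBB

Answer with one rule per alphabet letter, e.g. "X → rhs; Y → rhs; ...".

A->CB, B->BB, C->BDB, D->BCA

  step 2 ⇒ step 3: BBBDBCBBDBBBBBBDBCBBBBCABB ⇒ BB·BB·BB·BCA·BB·BDB·BB·BB·BCA·BB·BB·BB·BB·BB·BB·BCA·BB·BDB·BB·BB·BB·BB·BDB·CB·BB·BB
    A ↦ CB
    B ↦ BB
    C ↦ BDB
    D ↦ BCA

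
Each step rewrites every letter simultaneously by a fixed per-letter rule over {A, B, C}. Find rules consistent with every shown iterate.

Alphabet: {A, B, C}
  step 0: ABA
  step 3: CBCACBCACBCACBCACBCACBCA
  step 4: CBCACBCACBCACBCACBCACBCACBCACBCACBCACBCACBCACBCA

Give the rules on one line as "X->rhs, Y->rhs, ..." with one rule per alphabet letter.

  step 3 ⇒ step 4: CBCACBCACBCACBCACBCACBCA ⇒ CB·CA·CB·CA·CB·CA·CB·CA·CB·CA·CB·CA·CB·CA·CB·CA·CB·CA·CB·CA·CB·CA·CB·CA
    A ↦ CA
    B ↦ CA
    C ↦ CB

A->CA, B->CA, C->CB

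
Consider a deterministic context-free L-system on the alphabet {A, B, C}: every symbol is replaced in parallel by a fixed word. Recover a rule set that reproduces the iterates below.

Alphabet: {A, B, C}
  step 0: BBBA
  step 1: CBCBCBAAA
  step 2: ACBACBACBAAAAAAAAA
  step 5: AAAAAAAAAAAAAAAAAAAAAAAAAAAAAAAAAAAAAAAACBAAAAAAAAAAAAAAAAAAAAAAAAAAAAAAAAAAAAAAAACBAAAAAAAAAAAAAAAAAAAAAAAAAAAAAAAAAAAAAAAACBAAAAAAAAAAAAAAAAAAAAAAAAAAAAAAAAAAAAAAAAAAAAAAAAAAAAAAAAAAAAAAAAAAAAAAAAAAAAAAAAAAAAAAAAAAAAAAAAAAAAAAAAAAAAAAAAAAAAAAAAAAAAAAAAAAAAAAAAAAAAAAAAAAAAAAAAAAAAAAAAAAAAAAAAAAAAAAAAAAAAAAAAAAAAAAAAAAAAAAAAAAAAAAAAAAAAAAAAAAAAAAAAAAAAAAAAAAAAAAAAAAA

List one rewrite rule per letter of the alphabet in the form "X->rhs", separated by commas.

A->AAA, B->CB, C->A

  step 1 ⇒ step 2: CBCBCBAAA ⇒ A·CB·A·CB·A·CB·AAA·AAA·AAA
    A ↦ AAA
    B ↦ CB
    C ↦ A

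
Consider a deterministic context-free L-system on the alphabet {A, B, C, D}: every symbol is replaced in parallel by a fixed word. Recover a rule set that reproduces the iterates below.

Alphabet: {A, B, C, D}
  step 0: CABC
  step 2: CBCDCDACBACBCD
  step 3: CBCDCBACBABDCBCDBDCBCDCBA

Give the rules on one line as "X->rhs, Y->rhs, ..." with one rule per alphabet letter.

  step 2 ⇒ step 3: CBCDCDACBACBCD ⇒ CB·CD·CB·A·CB·A·BD·CB·CD·BD·CB·CD·CB·A
    A ↦ BD
    B ↦ CD
    C ↦ CB
    D ↦ A

A->BD, B->CD, C->CB, D->A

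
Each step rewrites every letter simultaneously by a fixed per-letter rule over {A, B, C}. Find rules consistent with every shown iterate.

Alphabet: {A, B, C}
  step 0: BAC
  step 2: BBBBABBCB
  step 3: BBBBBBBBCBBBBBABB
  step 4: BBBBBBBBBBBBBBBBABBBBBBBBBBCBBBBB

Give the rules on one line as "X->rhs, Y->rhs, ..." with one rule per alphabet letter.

A->CB, B->BB, C->A

  step 3 ⇒ step 4: BBBBBBBBCBBBBBABB ⇒ BB·BB·BB·BB·BB·BB·BB·BB·A·BB·BB·BB·BB·BB·CB·BB·BB
    A ↦ CB
    B ↦ BB
    C ↦ A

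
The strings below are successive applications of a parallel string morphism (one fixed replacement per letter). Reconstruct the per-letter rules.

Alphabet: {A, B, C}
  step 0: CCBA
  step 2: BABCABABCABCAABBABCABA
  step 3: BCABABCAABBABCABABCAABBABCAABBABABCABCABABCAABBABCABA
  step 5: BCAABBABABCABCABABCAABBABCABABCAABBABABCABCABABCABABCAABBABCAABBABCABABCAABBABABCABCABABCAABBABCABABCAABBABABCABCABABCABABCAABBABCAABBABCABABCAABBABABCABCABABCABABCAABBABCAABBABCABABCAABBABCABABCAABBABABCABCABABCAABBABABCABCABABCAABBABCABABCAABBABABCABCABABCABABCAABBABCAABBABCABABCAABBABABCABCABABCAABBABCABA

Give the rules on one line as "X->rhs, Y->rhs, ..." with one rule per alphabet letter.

A->BA, B->BCA, C->AB

  step 2 ⇒ step 3: BABCABABCABCAABBABCABA ⇒ BCA·BA·BCA·AB·BA·BCA·BA·BCA·AB·BA·BCA·AB·BA·BA·BCA·BCA·BA·BCA·AB·BA·BCA·BA
    A ↦ BA
    B ↦ BCA
    C ↦ AB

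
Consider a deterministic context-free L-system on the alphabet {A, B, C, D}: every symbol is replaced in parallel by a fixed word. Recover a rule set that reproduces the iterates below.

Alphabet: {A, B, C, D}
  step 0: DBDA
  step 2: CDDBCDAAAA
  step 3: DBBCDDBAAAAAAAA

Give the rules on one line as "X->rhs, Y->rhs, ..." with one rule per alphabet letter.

A->AA, B->CD, C->D, D->B

  step 2 ⇒ step 3: CDDBCDAAAA ⇒ D·B·B·CD·D·B·AA·AA·AA·AA
    A ↦ AA
    B ↦ CD
    C ↦ D
    D ↦ B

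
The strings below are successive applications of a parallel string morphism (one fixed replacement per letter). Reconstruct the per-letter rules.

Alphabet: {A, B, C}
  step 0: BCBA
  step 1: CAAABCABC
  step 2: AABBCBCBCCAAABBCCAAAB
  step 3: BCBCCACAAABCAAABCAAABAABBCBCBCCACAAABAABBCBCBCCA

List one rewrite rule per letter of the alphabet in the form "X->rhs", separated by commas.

A->BC, B->CA, C->AAB

  step 2 ⇒ step 3: AABBCBCBCCAAABBCCAAAB ⇒ BC·BC·CA·CA·AAB·CA·AAB·CA·AAB·AAB·BC·BC·BC·CA·CA·AAB·AAB·BC·BC·BC·CA
    A ↦ BC
    B ↦ CA
    C ↦ AAB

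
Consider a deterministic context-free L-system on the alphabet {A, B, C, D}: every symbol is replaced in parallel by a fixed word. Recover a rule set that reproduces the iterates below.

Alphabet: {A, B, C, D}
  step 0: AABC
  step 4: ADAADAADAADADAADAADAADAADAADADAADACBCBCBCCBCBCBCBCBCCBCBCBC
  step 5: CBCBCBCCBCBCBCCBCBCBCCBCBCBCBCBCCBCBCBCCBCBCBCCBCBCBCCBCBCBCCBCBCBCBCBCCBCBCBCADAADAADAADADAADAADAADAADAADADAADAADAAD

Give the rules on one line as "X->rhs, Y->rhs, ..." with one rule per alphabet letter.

  step 4 ⇒ step 5: ADAADAADAADADAADAADAADAADAADADAADACBCBCBCCBCBCBCBCBCCBCBCBC ⇒ CBC·B·CBC·CBC·B·CBC·CBC·B·CBC·CBC·B·CBC·B·CBC·CBC·B·CBC·CBC·B·CBC·CBC·B·CBC·CBC·B·CBC·CBC·B·CBC·B·CBC·CBC·B·CBC·AD·A·AD·A·AD·A·AD·AD·A·AD·A·AD·A·AD·A·AD·A·AD·AD·A·AD·A·AD·A·AD
    A ↦ CBC
    B ↦ A
    C ↦ AD
    D ↦ B

A->CBC, B->A, C->AD, D->B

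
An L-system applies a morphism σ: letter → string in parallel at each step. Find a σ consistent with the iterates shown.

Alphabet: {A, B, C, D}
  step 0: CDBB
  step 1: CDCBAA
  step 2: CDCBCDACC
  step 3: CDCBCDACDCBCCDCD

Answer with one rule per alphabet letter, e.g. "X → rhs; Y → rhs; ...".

  step 2 ⇒ step 3: CDCBCDACC ⇒ CD·CB·CD·A·CD·CB·C·CD·CD
    A ↦ C
    B ↦ A
    C ↦ CD
    D ↦ CB

A->C, B->A, C->CD, D->CB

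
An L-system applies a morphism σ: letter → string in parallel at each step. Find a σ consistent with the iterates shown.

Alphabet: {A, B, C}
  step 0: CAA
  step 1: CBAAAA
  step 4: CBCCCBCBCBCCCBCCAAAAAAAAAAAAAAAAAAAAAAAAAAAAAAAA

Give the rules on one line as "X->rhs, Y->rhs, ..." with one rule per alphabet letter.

A->AA, B->CC, C->CB

  step 0 ⇒ step 1: CAA ⇒ CB·AA·AA
    A ↦ AA
    C ↦ CB
    B ↦ CC  (constrained at step 1)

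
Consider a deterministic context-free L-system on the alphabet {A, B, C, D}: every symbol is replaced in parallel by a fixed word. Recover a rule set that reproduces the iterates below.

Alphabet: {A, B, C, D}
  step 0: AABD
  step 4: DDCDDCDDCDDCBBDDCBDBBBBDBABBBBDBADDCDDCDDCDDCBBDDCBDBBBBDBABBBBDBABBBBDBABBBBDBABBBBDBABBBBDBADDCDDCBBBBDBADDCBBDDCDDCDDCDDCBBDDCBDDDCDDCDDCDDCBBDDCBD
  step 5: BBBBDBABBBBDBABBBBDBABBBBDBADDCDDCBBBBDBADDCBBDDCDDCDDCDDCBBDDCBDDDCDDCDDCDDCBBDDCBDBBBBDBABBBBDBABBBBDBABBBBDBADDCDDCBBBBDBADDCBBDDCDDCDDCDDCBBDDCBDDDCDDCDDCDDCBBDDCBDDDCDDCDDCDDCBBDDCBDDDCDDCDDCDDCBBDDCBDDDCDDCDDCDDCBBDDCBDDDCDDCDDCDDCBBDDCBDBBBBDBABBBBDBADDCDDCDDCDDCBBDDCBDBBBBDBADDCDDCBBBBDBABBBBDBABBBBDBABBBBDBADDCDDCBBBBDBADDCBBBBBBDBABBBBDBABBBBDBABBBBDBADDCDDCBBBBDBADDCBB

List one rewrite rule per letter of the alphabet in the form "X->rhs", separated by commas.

  step 4 ⇒ step 5: DDCDDCDDCDDCBBDDCBDBBBBDBABBBBDBADDCDDCDDCDDCBBDDCBDBBBBDBABBBBDBABBBBDBABBBBDBABBBBDBABBBBDBADDCDDCBBBBDBADDCBBDDCDDCDDCDDCBBDDCBDDDCDDCDDCDDCBBDDCBD ⇒ BB·BB·DBA·BB·BB·DBA·BB·BB·DBA·BB·BB·DBA·DDC·DDC·BB·BB·DBA·DDC·BB·DDC·DDC·DDC·DDC·BB·DDC·BD·DDC·DDC·DDC·DDC·BB·DDC·BD·BB·BB·DBA·BB·BB·DBA·BB·BB·DBA·BB·BB·DBA·DDC·DDC·BB·BB·DBA·DDC·BB·DDC·DDC·DDC·DDC·BB·DDC·BD·DDC·DDC·DDC·DDC·BB·DDC·BD·DDC·DDC·DDC·DDC·BB·DDC·BD·DDC·DDC·DDC·DDC·BB·DDC·BD·DDC·DDC·DDC·DDC·BB·DDC·BD·DDC·DDC·DDC·DDC·BB·DDC·BD·BB·BB·DBA·BB·BB·DBA·DDC·DDC·DDC·DDC·BB·DDC·BD·BB·BB·DBA·DDC·DDC·BB·BB·DBA·BB·BB·DBA·BB·BB·DBA·BB·BB·DBA·DDC·DDC·BB·BB·DBA·DDC·BB·BB·BB·DBA·BB·BB·DBA·BB·BB·DBA·BB·BB·DBA·DDC·DDC·BB·BB·DBA·DDC·BB
    A ↦ BD
    B ↦ DDC
    C ↦ DBA
    D ↦ BB

A->BD, B->DDC, C->DBA, D->BB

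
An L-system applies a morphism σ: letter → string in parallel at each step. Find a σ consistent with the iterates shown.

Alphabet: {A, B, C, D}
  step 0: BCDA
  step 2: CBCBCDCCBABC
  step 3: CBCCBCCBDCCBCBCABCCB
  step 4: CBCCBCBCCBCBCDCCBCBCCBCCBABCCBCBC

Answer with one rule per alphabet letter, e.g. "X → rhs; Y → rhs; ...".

  step 3 ⇒ step 4: CBCCBCCBDCCBCBCABCCB ⇒ CB·C·CB·CB·C·CB·CB·C·DC·CB·CB·C·CB·C·CB·AB·C·CB·CB·C
    A ↦ AB
    B ↦ C
    C ↦ CB
    D ↦ DC

A->AB, B->C, C->CB, D->DC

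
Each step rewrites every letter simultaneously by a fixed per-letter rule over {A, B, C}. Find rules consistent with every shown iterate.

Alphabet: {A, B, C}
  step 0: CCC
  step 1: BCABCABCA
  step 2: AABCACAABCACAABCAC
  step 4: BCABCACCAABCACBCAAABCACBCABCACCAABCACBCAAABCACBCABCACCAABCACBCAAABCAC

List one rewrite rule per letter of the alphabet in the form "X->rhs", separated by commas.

  step 1 ⇒ step 2: BCABCABCA ⇒ AA·BCA·C·AA·BCA·C·AA·BCA·C
    A ↦ C
    B ↦ AA
    C ↦ BCA

A->C, B->AA, C->BCA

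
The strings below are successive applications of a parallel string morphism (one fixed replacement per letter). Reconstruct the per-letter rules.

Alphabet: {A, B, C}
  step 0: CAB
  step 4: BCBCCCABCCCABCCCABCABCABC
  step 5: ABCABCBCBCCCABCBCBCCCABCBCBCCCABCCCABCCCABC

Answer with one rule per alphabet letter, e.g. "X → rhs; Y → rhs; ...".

  step 4 ⇒ step 5: BCBCCCABCCCABCCCABCABCABC ⇒ A·BC·A·BC·BC·BC·CC·A·BC·BC·BC·CC·A·BC·BC·BC·CC·A·BC·CC·A·BC·CC·A·BC
    A ↦ CC
    B ↦ A
    C ↦ BC

A->CC, B->A, C->BC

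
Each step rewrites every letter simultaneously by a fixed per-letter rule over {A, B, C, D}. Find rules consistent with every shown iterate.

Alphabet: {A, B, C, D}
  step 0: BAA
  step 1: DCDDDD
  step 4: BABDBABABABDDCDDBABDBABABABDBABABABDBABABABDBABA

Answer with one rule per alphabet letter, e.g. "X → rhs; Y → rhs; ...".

A->DD, B->DC, C->BD, D->BA

  step 0 ⇒ step 1: BAA ⇒ DC·DD·DD
    A ↦ DD
    B ↦ DC
    C ↦ BD  (constrained at step 1)
    D ↦ BA  (constrained at step 1)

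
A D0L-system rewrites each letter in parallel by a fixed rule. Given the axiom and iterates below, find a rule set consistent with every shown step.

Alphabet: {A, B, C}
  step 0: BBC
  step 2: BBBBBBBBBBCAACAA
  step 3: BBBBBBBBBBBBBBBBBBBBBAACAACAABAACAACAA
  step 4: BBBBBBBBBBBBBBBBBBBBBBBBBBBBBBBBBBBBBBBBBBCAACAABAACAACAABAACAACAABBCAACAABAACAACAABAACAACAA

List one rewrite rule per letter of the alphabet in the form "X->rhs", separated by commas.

  step 3 ⇒ step 4: BBBBBBBBBBBBBBBBBBBBBAACAACAABAACAACAA ⇒ BB·BB·BB·BB·BB·BB·BB·BB·BB·BB·BB·BB·BB·BB·BB·BB·BB·BB·BB·BB·BB·CAA·CAA·BAA·CAA·CAA·BAA·CAA·CAA·BB·CAA·CAA·BAA·CAA·CAA·BAA·CAA·CAA
    A ↦ CAA
    B ↦ BB
    C ↦ BAA

A->CAA, B->BB, C->BAA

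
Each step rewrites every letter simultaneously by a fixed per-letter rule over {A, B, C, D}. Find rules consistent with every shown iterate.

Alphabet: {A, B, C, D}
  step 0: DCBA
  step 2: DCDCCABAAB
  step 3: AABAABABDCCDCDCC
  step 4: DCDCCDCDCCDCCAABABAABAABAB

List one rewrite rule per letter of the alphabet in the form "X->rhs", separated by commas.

A->DC, B->C, C->AB, D->A

  step 3 ⇒ step 4: AABAABABDCCDCDCC ⇒ DC·DC·C·DC·DC·C·DC·C·A·AB·AB·A·AB·A·AB·AB
    A ↦ DC
    B ↦ C
    C ↦ AB
    D ↦ A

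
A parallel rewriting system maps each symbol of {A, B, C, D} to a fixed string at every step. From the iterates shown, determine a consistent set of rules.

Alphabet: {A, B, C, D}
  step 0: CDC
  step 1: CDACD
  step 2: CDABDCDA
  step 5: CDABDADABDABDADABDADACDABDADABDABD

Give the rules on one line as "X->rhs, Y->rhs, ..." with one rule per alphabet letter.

A->BD, B->AD, C->CD, D->A

  step 1 ⇒ step 2: CDACD ⇒ CD·A·BD·CD·A
    A ↦ BD
    C ↦ CD
    D ↦ A
    B ↦ AD  (constrained at step 2)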